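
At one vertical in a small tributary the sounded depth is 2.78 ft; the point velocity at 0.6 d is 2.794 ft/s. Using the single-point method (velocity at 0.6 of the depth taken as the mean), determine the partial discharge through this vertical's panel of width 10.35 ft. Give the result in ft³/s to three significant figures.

v̄ = v₀.₆ = 2.794 ft/s
q = v̄ × d × w = 2.794 × 2.78 × 10.35 = 80.39 ft³/s

80.4 ft³/s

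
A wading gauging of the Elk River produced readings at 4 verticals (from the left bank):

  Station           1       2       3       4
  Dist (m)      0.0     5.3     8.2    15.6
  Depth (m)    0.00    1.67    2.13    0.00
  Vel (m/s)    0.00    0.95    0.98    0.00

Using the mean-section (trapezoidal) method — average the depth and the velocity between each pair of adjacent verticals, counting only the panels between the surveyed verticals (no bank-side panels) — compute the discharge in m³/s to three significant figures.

Panel 1-2: Δb = 5.3 m, d̄ = (0.00+1.67)/2 = 0.835, v̄ = (0.00+0.95)/2 = 0.475 → q = 5.3×0.835×0.475 = 2.102 m³/s
Panel 2-3: Δb = 2.9 m, d̄ = (1.67+2.13)/2 = 1.9, v̄ = (0.95+0.98)/2 = 0.965 → q = 2.9×1.9×0.965 = 5.317 m³/s
Panel 3-4: Δb = 7.4 m, d̄ = (2.13+0.00)/2 = 1.065, v̄ = (0.98+0.00)/2 = 0.49 → q = 7.4×1.065×0.49 = 3.862 m³/s
Q = Σ q = 11.28 m³/s

11.3 m³/s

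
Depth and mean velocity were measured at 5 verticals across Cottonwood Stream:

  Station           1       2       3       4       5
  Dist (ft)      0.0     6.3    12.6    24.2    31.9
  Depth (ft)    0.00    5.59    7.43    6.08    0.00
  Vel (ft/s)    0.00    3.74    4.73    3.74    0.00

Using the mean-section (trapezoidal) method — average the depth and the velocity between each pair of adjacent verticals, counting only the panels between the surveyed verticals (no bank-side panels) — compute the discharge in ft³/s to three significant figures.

582 ft³/s

Panel 1-2: Δb = 6.3 ft, d̄ = (0.00+5.59)/2 = 2.795, v̄ = (0.00+3.74)/2 = 1.87 → q = 6.3×2.795×1.87 = 32.93 ft³/s
Panel 2-3: Δb = 6.3 ft, d̄ = (5.59+7.43)/2 = 6.51, v̄ = (3.74+4.73)/2 = 4.235 → q = 6.3×6.51×4.235 = 173.7 ft³/s
Panel 3-4: Δb = 11.6 ft, d̄ = (7.43+6.08)/2 = 6.755, v̄ = (4.73+3.74)/2 = 4.235 → q = 11.6×6.755×4.235 = 331.8 ft³/s
Panel 4-5: Δb = 7.7 ft, d̄ = (6.08+0.00)/2 = 3.04, v̄ = (3.74+0.00)/2 = 1.87 → q = 7.7×3.04×1.87 = 43.77 ft³/s
Q = Σ q = 582.2 ft³/s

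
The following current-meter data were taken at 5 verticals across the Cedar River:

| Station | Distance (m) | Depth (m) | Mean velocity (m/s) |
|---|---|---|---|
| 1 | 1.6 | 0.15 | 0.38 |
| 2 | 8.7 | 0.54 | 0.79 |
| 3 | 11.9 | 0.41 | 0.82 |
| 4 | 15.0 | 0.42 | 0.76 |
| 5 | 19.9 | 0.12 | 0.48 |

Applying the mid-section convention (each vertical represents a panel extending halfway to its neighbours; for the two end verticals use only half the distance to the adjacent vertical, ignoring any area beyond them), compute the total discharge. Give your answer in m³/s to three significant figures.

w_1 = (8.7 − 1.6)/2 = 3.55 m; q_1 = 0.38 × 0.15 × 3.55 = 0.2024 m³/s
w_2 = (11.9 − 1.6)/2 = 5.15 m; q_2 = 0.79 × 0.54 × 5.15 = 2.197 m³/s
w_3 = (15.0 − 8.7)/2 = 3.15 m; q_3 = 0.82 × 0.41 × 3.15 = 1.059 m³/s
w_4 = (19.9 − 11.9)/2 = 4 m; q_4 = 0.76 × 0.42 × 4 = 1.277 m³/s
w_5 = (19.9 − 15.0)/2 = 2.45 m; q_5 = 0.48 × 0.12 × 2.45 = 0.1411 m³/s
Q = Σ qᵢ = 4.876 m³/s

4.88 m³/s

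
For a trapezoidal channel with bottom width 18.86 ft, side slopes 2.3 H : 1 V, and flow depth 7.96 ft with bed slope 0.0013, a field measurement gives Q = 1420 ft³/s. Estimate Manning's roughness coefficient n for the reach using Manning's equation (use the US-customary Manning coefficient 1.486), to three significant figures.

A = (b + z·y)·y = (18.86 + 2.3×7.96)×7.96 = 295.9 ft²
P = b + 2y√(1+z²) = 18.86 + 2×7.96×√(1+2.3²) = 58.79 ft
R = A/P = 295.9/58.79 = 5.033 ft
n = (1.486/Q)·A·R^(2/3)·S^(1/2) = (1.486/1420) × 295.9 × 2.937 × 0.03606 = 0.03278

0.0328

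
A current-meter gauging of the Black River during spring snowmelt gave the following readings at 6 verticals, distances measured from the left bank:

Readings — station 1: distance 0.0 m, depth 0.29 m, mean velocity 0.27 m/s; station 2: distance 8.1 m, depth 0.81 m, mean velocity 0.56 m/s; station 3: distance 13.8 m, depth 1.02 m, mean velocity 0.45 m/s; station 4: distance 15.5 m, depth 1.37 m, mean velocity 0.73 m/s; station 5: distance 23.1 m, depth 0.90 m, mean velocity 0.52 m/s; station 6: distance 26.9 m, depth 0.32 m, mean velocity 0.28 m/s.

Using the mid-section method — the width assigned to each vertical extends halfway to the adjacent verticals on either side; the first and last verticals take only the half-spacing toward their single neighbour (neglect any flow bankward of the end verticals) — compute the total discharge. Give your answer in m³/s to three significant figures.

12.6 m³/s

w_1 = (8.1 − 0.0)/2 = 4.05 m; q_1 = 0.27 × 0.29 × 4.05 = 0.3171 m³/s
w_2 = (13.8 − 0.0)/2 = 6.9 m; q_2 = 0.56 × 0.81 × 6.9 = 3.130 m³/s
w_3 = (15.5 − 8.1)/2 = 3.7 m; q_3 = 0.45 × 1.02 × 3.7 = 1.698 m³/s
w_4 = (23.1 − 13.8)/2 = 4.65 m; q_4 = 0.73 × 1.37 × 4.65 = 4.650 m³/s
w_5 = (26.9 − 15.5)/2 = 5.7 m; q_5 = 0.52 × 0.90 × 5.7 = 2.668 m³/s
w_6 = (26.9 − 23.1)/2 = 1.9 m; q_6 = 0.28 × 0.32 × 1.9 = 0.1702 m³/s
Q = Σ qᵢ = 12.63 m³/s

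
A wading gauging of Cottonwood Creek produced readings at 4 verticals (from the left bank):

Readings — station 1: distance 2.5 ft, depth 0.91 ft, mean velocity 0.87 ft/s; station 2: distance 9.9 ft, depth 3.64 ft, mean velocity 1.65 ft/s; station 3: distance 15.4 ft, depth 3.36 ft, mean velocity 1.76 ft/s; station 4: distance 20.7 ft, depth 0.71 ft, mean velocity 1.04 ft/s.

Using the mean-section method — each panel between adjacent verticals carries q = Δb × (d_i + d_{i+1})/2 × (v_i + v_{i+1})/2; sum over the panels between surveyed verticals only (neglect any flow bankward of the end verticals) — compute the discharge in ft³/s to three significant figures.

Panel 1-2: Δb = 7.4 ft, d̄ = (0.91+3.64)/2 = 2.275, v̄ = (0.87+1.65)/2 = 1.26 → q = 7.4×2.275×1.26 = 21.21 ft³/s
Panel 2-3: Δb = 5.5 ft, d̄ = (3.64+3.36)/2 = 3.5, v̄ = (1.65+1.76)/2 = 1.705 → q = 5.5×3.5×1.705 = 32.82 ft³/s
Panel 3-4: Δb = 5.3 ft, d̄ = (3.36+0.71)/2 = 2.035, v̄ = (1.76+1.04)/2 = 1.4 → q = 5.3×2.035×1.4 = 15.10 ft³/s
Q = Σ q = 69.13 ft³/s

69.1 ft³/s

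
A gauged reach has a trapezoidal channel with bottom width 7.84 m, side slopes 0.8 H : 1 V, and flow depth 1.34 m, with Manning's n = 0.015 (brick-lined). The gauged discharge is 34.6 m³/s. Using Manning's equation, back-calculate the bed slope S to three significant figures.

0.00175

A = (b + z·y)·y = (7.84 + 0.8×1.34)×1.34 = 11.94 m²
P = b + 2y√(1+z²) = 7.84 + 2×1.34×√(1+0.8²) = 11.27 m
R = A/P = 11.94/11.27 = 1.059 m
S = (Q·n / (1·A·R^(2/3)))² = (34.6×0.015 / (1×11.94×1.039))² = 0.001749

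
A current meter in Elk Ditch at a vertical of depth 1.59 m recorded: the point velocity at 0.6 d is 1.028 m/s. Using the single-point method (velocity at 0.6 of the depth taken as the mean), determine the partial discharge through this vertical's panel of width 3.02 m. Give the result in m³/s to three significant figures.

v̄ = v₀.₆ = 1.028 m/s
q = v̄ × d × w = 1.028 × 1.59 × 3.02 = 4.936 m³/s

4.94 m³/s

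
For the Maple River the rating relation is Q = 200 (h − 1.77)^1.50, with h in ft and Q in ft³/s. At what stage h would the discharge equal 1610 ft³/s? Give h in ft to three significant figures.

h − h₀ = (Q/C)^(1/b) = (1610/200)^(1/1.50) = 4.017 ft
h = 1.77 + 4.017 = 5.787 ft

5.79 ft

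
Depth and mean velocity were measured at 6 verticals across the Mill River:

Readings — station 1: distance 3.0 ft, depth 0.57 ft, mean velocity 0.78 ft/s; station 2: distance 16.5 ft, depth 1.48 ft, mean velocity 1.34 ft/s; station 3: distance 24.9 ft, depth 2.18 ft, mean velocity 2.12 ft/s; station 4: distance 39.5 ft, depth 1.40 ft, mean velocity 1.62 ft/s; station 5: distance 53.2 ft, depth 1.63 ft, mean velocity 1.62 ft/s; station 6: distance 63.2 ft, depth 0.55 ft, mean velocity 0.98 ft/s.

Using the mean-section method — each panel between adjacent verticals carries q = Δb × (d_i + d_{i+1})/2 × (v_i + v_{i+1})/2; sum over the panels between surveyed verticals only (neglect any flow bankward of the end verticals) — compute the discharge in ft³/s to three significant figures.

Panel 1-2: Δb = 13.5 ft, d̄ = (0.57+1.48)/2 = 1.025, v̄ = (0.78+1.34)/2 = 1.06 → q = 13.5×1.025×1.06 = 14.67 ft³/s
Panel 2-3: Δb = 8.4 ft, d̄ = (1.48+2.18)/2 = 1.83, v̄ = (1.34+2.12)/2 = 1.73 → q = 8.4×1.83×1.73 = 26.59 ft³/s
Panel 3-4: Δb = 14.6 ft, d̄ = (2.18+1.40)/2 = 1.79, v̄ = (2.12+1.62)/2 = 1.87 → q = 14.6×1.79×1.87 = 48.87 ft³/s
Panel 4-5: Δb = 13.7 ft, d̄ = (1.40+1.63)/2 = 1.515, v̄ = (1.62+1.62)/2 = 1.62 → q = 13.7×1.515×1.62 = 33.62 ft³/s
Panel 5-6: Δb = 10 ft, d̄ = (1.63+0.55)/2 = 1.09, v̄ = (1.62+0.98)/2 = 1.3 → q = 10×1.09×1.3 = 14.17 ft³/s
Q = Σ q = 137.9 ft³/s

138 ft³/s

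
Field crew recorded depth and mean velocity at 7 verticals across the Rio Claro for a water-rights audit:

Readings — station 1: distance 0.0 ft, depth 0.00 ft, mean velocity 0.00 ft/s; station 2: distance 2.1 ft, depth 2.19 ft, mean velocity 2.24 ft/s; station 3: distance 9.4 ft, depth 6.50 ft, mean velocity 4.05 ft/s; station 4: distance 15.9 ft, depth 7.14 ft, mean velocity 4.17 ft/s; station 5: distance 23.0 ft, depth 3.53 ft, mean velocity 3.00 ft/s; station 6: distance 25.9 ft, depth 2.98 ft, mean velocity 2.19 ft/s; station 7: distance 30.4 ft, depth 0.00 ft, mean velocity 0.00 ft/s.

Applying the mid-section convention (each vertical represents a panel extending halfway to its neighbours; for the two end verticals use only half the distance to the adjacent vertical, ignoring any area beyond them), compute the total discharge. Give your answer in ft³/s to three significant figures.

484 ft³/s

w_2 = (9.4 − 0.0)/2 = 4.7 ft; q_2 = 2.24 × 2.19 × 4.7 = 23.06 ft³/s
w_3 = (15.9 − 2.1)/2 = 6.9 ft; q_3 = 4.05 × 6.50 × 6.9 = 181.6 ft³/s
w_4 = (23.0 − 9.4)/2 = 6.8 ft; q_4 = 4.17 × 7.14 × 6.8 = 202.5 ft³/s
w_5 = (25.9 − 15.9)/2 = 5 ft; q_5 = 3.00 × 3.53 × 5 = 52.95 ft³/s
w_6 = (30.4 − 23.0)/2 = 3.7 ft; q_6 = 2.19 × 2.98 × 3.7 = 24.15 ft³/s
Stations 1, 7 contribute zero (depth or velocity is 0).
Q = Σ qᵢ = 484.3 ft³/s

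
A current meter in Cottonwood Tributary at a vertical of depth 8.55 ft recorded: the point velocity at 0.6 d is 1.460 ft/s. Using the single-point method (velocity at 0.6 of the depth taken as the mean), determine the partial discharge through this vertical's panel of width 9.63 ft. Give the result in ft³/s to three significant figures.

120 ft³/s

v̄ = v₀.₆ = 1.460 ft/s
q = v̄ × d × w = 1.460 × 8.55 × 9.63 = 120.2 ft³/s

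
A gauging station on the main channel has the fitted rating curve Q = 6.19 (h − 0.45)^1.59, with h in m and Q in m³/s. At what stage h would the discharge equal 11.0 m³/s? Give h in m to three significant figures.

h − h₀ = (Q/C)^(1/b) = (11.0/6.19)^(1/1.59) = 1.436 m
h = 0.45 + 1.436 = 1.886 m

1.89 m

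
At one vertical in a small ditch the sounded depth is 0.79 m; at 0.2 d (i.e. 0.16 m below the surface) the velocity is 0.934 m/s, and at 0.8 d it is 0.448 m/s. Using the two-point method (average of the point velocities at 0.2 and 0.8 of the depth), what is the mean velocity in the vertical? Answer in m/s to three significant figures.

0.691 m/s

v̄ = (0.934 + 0.448) / 2 = 0.6910 m/s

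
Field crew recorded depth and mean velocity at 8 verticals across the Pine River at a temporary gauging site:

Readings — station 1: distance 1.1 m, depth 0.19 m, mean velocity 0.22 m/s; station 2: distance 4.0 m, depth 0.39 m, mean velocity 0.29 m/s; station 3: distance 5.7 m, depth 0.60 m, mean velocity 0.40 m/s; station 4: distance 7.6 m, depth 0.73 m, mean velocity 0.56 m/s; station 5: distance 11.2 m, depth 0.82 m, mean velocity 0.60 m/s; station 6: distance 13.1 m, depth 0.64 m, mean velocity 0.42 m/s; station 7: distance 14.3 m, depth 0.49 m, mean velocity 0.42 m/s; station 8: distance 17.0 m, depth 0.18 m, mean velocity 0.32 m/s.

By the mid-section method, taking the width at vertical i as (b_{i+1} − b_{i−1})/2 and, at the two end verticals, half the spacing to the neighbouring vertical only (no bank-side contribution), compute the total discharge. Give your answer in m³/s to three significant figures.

4.13 m³/s

w_1 = (4.0 − 1.1)/2 = 1.45 m; q_1 = 0.22 × 0.19 × 1.45 = 0.06061 m³/s
w_2 = (5.7 − 1.1)/2 = 2.3 m; q_2 = 0.29 × 0.39 × 2.3 = 0.2601 m³/s
w_3 = (7.6 − 4.0)/2 = 1.8 m; q_3 = 0.40 × 0.60 × 1.8 = 0.4320 m³/s
w_4 = (11.2 − 5.7)/2 = 2.75 m; q_4 = 0.56 × 0.73 × 2.75 = 1.124 m³/s
w_5 = (13.1 − 7.6)/2 = 2.75 m; q_5 = 0.60 × 0.82 × 2.75 = 1.353 m³/s
w_6 = (14.3 − 11.2)/2 = 1.55 m; q_6 = 0.42 × 0.64 × 1.55 = 0.4166 m³/s
w_7 = (17.0 − 13.1)/2 = 1.95 m; q_7 = 0.42 × 0.49 × 1.95 = 0.4013 m³/s
w_8 = (17.0 − 14.3)/2 = 1.35 m; q_8 = 0.32 × 0.18 × 1.35 = 0.07776 m³/s
Q = Σ qᵢ = 4.126 m³/s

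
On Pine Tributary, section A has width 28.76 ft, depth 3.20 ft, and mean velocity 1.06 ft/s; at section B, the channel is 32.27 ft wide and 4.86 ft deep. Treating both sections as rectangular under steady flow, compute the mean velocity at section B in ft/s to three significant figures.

Q = A₁V₁ = (28.76×3.20) × 1.06 = 97.55 ft³/s
A₂ = 32.27 × 4.86 = 156.8 ft²
V₂ = Q/A₂ = 97.55/156.8 = 0.6220 ft/s

0.622 ft/s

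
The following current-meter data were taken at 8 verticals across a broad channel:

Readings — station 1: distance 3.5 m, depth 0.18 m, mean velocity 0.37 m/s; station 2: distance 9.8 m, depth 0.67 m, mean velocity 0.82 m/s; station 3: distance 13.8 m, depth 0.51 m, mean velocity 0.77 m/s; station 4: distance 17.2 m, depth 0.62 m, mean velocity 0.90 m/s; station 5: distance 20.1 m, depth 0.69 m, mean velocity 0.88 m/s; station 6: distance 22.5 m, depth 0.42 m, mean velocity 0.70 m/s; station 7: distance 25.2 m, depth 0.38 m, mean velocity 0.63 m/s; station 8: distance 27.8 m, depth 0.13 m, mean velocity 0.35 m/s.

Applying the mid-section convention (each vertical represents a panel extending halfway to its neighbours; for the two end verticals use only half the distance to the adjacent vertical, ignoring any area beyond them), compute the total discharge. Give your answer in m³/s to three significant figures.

w_1 = (9.8 − 3.5)/2 = 3.15 m; q_1 = 0.37 × 0.18 × 3.15 = 0.2098 m³/s
w_2 = (13.8 − 3.5)/2 = 5.15 m; q_2 = 0.82 × 0.67 × 5.15 = 2.829 m³/s
w_3 = (17.2 − 9.8)/2 = 3.7 m; q_3 = 0.77 × 0.51 × 3.7 = 1.453 m³/s
w_4 = (20.1 − 13.8)/2 = 3.15 m; q_4 = 0.90 × 0.62 × 3.15 = 1.758 m³/s
w_5 = (22.5 − 17.2)/2 = 2.65 m; q_5 = 0.88 × 0.69 × 2.65 = 1.609 m³/s
w_6 = (25.2 − 20.1)/2 = 2.55 m; q_6 = 0.70 × 0.42 × 2.55 = 0.7497 m³/s
w_7 = (27.8 − 22.5)/2 = 2.65 m; q_7 = 0.63 × 0.38 × 2.65 = 0.6344 m³/s
w_8 = (27.8 − 25.2)/2 = 1.3 m; q_8 = 0.35 × 0.13 × 1.3 = 0.05915 m³/s
Q = Σ qᵢ = 9.302 m³/s

9.30 m³/s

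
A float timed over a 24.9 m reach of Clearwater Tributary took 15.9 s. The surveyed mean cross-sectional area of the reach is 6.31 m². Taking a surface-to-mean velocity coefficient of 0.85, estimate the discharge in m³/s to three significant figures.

8.40 m³/s

v_surface = L / t̄ = 24.9 / 15.9 = 1.566 m/s
v_mean = 0.85 × 1.566 = 1.331 m/s
Q = A × v_mean = 6.31 × 1.331 = 8.399 m³/s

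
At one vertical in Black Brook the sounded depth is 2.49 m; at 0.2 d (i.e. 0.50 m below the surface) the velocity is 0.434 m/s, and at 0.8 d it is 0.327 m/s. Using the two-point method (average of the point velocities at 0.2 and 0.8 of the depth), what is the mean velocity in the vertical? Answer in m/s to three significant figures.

v̄ = (0.434 + 0.327) / 2 = 0.3805 m/s

0.381 m/s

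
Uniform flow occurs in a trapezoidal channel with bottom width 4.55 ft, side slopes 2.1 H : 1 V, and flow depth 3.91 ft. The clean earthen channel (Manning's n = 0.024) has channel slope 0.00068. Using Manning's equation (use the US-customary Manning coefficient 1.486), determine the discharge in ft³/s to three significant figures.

A = (b + z·y)·y = (4.55 + 2.1×3.91)×3.91 = 49.90 ft²
P = b + 2y√(1+z²) = 4.55 + 2×3.91×√(1+2.1²) = 22.74 ft
R = A/P = 49.90/22.74 = 2.194 ft
Q = (1.486/n)·A·R^(2/3)·S^(1/2) = (1.486/0.024) × 49.90 × 2.194^(2/3) × 0.00068^(1/2) = 136.0 ft³/s

136 ft³/s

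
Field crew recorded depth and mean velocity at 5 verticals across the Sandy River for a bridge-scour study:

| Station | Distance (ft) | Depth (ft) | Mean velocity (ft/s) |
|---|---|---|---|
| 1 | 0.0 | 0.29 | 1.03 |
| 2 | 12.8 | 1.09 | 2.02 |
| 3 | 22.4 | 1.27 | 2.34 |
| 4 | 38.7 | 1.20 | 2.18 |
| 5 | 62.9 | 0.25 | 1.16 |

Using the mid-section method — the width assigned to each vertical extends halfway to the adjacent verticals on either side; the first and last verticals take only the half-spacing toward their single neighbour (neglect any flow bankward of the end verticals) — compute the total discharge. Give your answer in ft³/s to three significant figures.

w_1 = (12.8 − 0.0)/2 = 6.4 ft; q_1 = 1.03 × 0.29 × 6.4 = 1.912 ft³/s
w_2 = (22.4 − 0.0)/2 = 11.2 ft; q_2 = 2.02 × 1.09 × 11.2 = 24.66 ft³/s
w_3 = (38.7 − 12.8)/2 = 12.95 ft; q_3 = 2.34 × 1.27 × 12.95 = 38.48 ft³/s
w_4 = (62.9 − 22.4)/2 = 20.25 ft; q_4 = 2.18 × 1.20 × 20.25 = 52.97 ft³/s
w_5 = (62.9 − 38.7)/2 = 12.1 ft; q_5 = 1.16 × 0.25 × 12.1 = 3.509 ft³/s
Q = Σ qᵢ = 121.5 ft³/s

122 ft³/s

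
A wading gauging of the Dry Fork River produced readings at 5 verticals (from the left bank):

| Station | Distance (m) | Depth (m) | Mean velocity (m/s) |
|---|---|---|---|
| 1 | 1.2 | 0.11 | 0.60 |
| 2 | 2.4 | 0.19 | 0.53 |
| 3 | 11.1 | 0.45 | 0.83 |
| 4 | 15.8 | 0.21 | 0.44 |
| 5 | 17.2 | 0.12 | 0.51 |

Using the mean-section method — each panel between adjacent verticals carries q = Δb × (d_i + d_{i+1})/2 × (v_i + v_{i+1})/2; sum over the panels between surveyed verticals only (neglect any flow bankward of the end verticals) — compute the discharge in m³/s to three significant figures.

Panel 1-2: Δb = 1.2 m, d̄ = (0.11+0.19)/2 = 0.15, v̄ = (0.60+0.53)/2 = 0.565 → q = 1.2×0.15×0.565 = 0.1017 m³/s
Panel 2-3: Δb = 8.7 m, d̄ = (0.19+0.45)/2 = 0.32, v̄ = (0.53+0.83)/2 = 0.68 → q = 8.7×0.32×0.68 = 1.893 m³/s
Panel 3-4: Δb = 4.7 m, d̄ = (0.45+0.21)/2 = 0.33, v̄ = (0.83+0.44)/2 = 0.635 → q = 4.7×0.33×0.635 = 0.9849 m³/s
Panel 4-5: Δb = 1.4 m, d̄ = (0.21+0.12)/2 = 0.165, v̄ = (0.44+0.51)/2 = 0.475 → q = 1.4×0.165×0.475 = 0.1097 m³/s
Q = Σ q = 3.089 m³/s

3.09 m³/s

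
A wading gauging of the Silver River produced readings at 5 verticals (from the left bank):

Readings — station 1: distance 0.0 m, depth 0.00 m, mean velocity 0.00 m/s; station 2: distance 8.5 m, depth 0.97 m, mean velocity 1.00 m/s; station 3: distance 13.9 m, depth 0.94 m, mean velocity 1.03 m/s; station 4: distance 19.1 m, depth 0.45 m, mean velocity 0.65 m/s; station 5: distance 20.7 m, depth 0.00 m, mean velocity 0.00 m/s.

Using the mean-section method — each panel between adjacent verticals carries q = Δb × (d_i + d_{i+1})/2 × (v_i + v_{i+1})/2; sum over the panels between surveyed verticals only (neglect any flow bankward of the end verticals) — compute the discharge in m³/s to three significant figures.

10.4 m³/s

Panel 1-2: Δb = 8.5 m, d̄ = (0.00+0.97)/2 = 0.485, v̄ = (0.00+1.00)/2 = 0.5 → q = 8.5×0.485×0.5 = 2.061 m³/s
Panel 2-3: Δb = 5.4 m, d̄ = (0.97+0.94)/2 = 0.955, v̄ = (1.00+1.03)/2 = 1.015 → q = 5.4×0.955×1.015 = 5.234 m³/s
Panel 3-4: Δb = 5.2 m, d̄ = (0.94+0.45)/2 = 0.695, v̄ = (1.03+0.65)/2 = 0.84 → q = 5.2×0.695×0.84 = 3.036 m³/s
Panel 4-5: Δb = 1.6 m, d̄ = (0.45+0.00)/2 = 0.225, v̄ = (0.65+0.00)/2 = 0.325 → q = 1.6×0.225×0.325 = 0.1170 m³/s
Q = Σ q = 10.45 m³/s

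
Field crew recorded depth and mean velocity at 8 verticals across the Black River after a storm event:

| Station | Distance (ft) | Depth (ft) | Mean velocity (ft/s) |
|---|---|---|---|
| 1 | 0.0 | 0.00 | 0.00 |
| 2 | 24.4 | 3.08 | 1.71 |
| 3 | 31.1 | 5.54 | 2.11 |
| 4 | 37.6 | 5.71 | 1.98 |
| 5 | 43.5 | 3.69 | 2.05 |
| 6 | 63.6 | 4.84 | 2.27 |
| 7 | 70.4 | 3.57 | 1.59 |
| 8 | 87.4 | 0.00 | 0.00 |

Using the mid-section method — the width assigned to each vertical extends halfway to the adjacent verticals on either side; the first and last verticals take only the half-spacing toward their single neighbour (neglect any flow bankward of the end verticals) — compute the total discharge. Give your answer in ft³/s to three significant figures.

w_2 = (31.1 − 0.0)/2 = 15.55 ft; q_2 = 1.71 × 3.08 × 15.55 = 81.90 ft³/s
w_3 = (37.6 − 24.4)/2 = 6.6 ft; q_3 = 2.11 × 5.54 × 6.6 = 77.15 ft³/s
w_4 = (43.5 − 31.1)/2 = 6.2 ft; q_4 = 1.98 × 5.71 × 6.2 = 70.10 ft³/s
w_5 = (63.6 − 37.6)/2 = 13 ft; q_5 = 2.05 × 3.69 × 13 = 98.34 ft³/s
w_6 = (70.4 − 43.5)/2 = 13.45 ft; q_6 = 2.27 × 4.84 × 13.45 = 147.8 ft³/s
w_7 = (87.4 − 63.6)/2 = 11.9 ft; q_7 = 1.59 × 3.57 × 11.9 = 67.55 ft³/s
Stations 1, 8 contribute zero (depth or velocity is 0).
Q = Σ qᵢ = 542.8 ft³/s

543 ft³/s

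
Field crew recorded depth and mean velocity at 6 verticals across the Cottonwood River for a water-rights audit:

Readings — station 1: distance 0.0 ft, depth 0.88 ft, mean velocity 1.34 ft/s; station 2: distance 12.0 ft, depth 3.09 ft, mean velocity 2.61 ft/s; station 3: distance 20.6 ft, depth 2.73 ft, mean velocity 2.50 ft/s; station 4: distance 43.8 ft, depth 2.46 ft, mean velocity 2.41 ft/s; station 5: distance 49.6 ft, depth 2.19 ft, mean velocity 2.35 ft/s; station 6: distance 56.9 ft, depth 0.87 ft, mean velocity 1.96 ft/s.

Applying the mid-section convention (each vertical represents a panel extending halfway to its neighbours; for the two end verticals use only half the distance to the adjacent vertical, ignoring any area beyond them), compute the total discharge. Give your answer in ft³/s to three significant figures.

w_1 = (12.0 − 0.0)/2 = 6 ft; q_1 = 1.34 × 0.88 × 6 = 7.075 ft³/s
w_2 = (20.6 − 0.0)/2 = 10.3 ft; q_2 = 2.61 × 3.09 × 10.3 = 83.07 ft³/s
w_3 = (43.8 − 12.0)/2 = 15.9 ft; q_3 = 2.50 × 2.73 × 15.9 = 108.5 ft³/s
w_4 = (49.6 − 20.6)/2 = 14.5 ft; q_4 = 2.41 × 2.46 × 14.5 = 85.96 ft³/s
w_5 = (56.9 − 43.8)/2 = 6.55 ft; q_5 = 2.35 × 2.19 × 6.55 = 33.71 ft³/s
w_6 = (56.9 − 49.6)/2 = 3.65 ft; q_6 = 1.96 × 0.87 × 3.65 = 6.224 ft³/s
Q = Σ qᵢ = 324.6 ft³/s

325 ft³/s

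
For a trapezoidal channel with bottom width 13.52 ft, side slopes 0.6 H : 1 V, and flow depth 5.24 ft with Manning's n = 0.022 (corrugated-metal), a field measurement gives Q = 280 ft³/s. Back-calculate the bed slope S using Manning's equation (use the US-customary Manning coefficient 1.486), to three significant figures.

A = (b + z·y)·y = (13.52 + 0.6×5.24)×5.24 = 87.32 ft²
P = b + 2y√(1+z²) = 13.52 + 2×5.24×√(1+0.6²) = 25.74 ft
R = A/P = 87.32/25.74 = 3.392 ft
S = (Q·n / (1.486·A·R^(2/3)))² = (280×0.022 / (1.486×87.32×2.258))² = 0.0004422

0.000442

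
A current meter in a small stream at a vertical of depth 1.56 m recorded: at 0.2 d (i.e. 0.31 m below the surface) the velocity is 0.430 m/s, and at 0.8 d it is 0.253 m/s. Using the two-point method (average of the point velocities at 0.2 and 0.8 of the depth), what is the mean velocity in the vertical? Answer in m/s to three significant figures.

v̄ = (0.430 + 0.253) / 2 = 0.3415 m/s

0.342 m/s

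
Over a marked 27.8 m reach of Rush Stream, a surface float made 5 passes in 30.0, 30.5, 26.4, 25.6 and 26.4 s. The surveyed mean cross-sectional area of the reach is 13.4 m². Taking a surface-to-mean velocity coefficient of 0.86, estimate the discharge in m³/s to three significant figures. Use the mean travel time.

11.5 m³/s

t̄ = (30.0 + 30.5 + 26.4 + 25.6 + 26.4) / 5 = 27.78 s
v_surface = L / t̄ = 27.8 / 27.78 = 1.001 m/s
v_mean = 0.86 × 1.001 = 0.8606 m/s
Q = A × v_mean = 13.4 × 0.8606 = 11.53 m³/s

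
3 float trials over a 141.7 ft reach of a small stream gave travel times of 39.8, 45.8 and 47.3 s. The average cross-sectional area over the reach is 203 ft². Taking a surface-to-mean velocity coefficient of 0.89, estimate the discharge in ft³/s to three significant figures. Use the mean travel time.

t̄ = (39.8 + 45.8 + 47.3) / 3 = 44.3 s
v_surface = L / t̄ = 141.7 / 44.3 = 3.199 ft/s
v_mean = 0.89 × 3.199 = 2.847 ft/s
Q = A × v_mean = 203 × 2.847 = 577.9 ft³/s

578 ft³/s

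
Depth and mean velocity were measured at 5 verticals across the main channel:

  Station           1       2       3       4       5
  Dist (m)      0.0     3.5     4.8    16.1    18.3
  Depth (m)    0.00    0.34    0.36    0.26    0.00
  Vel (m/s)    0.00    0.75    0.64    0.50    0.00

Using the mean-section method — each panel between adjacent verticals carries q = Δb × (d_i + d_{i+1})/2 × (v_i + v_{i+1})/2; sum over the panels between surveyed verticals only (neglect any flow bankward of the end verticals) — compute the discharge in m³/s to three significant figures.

Panel 1-2: Δb = 3.5 m, d̄ = (0.00+0.34)/2 = 0.17, v̄ = (0.00+0.75)/2 = 0.375 → q = 3.5×0.17×0.375 = 0.2231 m³/s
Panel 2-3: Δb = 1.3 m, d̄ = (0.34+0.36)/2 = 0.35, v̄ = (0.75+0.64)/2 = 0.695 → q = 1.3×0.35×0.695 = 0.3162 m³/s
Panel 3-4: Δb = 11.3 m, d̄ = (0.36+0.26)/2 = 0.31, v̄ = (0.64+0.50)/2 = 0.57 → q = 11.3×0.31×0.57 = 1.997 m³/s
Panel 4-5: Δb = 2.2 m, d̄ = (0.26+0.00)/2 = 0.13, v̄ = (0.50+0.00)/2 = 0.25 → q = 2.2×0.13×0.25 = 0.07150 m³/s
Q = Σ q = 2.608 m³/s

2.61 m³/s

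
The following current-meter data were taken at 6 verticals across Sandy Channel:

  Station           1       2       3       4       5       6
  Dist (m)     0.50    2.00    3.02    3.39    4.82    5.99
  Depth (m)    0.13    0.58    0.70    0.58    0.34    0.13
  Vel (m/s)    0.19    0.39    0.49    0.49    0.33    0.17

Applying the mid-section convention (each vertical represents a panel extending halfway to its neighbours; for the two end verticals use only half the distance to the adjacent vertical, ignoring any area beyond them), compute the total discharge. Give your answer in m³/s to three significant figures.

0.956 m³/s

w_1 = (2.00 − 0.50)/2 = 0.75 m; q_1 = 0.19 × 0.13 × 0.75 = 0.01853 m³/s
w_2 = (3.02 − 0.50)/2 = 1.26 m; q_2 = 0.39 × 0.58 × 1.26 = 0.2850 m³/s
w_3 = (3.39 − 2.00)/2 = 0.695 m; q_3 = 0.49 × 0.70 × 0.695 = 0.2384 m³/s
w_4 = (4.82 − 3.02)/2 = 0.9 m; q_4 = 0.49 × 0.58 × 0.9 = 0.2558 m³/s
w_5 = (5.99 − 3.39)/2 = 1.3 m; q_5 = 0.33 × 0.34 × 1.3 = 0.1459 m³/s
w_6 = (5.99 − 4.82)/2 = 0.585 m; q_6 = 0.17 × 0.13 × 0.585 = 0.01293 m³/s
Q = Σ qᵢ = 0.9565 m³/s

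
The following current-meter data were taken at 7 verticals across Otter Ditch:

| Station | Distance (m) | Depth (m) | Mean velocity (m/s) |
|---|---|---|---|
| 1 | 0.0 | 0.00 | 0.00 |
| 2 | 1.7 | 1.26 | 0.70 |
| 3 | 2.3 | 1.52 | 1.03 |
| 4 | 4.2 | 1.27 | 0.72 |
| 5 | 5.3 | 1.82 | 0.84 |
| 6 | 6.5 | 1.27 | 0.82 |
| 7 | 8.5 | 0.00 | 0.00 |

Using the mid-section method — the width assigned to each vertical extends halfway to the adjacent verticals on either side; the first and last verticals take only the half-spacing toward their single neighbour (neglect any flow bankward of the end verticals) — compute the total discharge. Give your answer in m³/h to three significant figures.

28000 m³/h

w_2 = (2.3 − 0.0)/2 = 1.15 m; q_2 = 0.70 × 1.26 × 1.15 = 1.014 m³/s
w_3 = (4.2 − 1.7)/2 = 1.25 m; q_3 = 1.03 × 1.52 × 1.25 = 1.957 m³/s
w_4 = (5.3 − 2.3)/2 = 1.5 m; q_4 = 0.72 × 1.27 × 1.5 = 1.372 m³/s
w_5 = (6.5 − 4.2)/2 = 1.15 m; q_5 = 0.84 × 1.82 × 1.15 = 1.758 m³/s
w_6 = (8.5 − 5.3)/2 = 1.6 m; q_6 = 0.82 × 1.27 × 1.6 = 1.666 m³/s
Stations 1, 7 contribute zero (depth or velocity is 0).
Q = Σ qᵢ = 7.767 m³/s
= 7.767 × 3600 = 27960 m³/h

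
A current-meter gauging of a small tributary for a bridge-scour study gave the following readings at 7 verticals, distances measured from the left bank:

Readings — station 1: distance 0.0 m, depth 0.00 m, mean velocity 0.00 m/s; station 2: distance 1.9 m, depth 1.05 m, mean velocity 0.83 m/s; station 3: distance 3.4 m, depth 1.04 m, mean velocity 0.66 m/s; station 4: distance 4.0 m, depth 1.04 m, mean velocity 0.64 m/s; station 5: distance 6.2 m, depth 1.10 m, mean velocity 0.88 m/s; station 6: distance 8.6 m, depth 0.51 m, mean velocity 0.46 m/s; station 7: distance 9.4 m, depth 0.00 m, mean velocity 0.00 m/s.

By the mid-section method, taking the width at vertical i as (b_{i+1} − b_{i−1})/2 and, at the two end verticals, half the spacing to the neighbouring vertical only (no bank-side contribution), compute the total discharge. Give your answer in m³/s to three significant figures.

w_2 = (3.4 − 0.0)/2 = 1.7 m; q_2 = 0.83 × 1.05 × 1.7 = 1.482 m³/s
w_3 = (4.0 − 1.9)/2 = 1.05 m; q_3 = 0.66 × 1.04 × 1.05 = 0.7207 m³/s
w_4 = (6.2 − 3.4)/2 = 1.4 m; q_4 = 0.64 × 1.04 × 1.4 = 0.9318 m³/s
w_5 = (8.6 − 4.0)/2 = 2.3 m; q_5 = 0.88 × 1.10 × 2.3 = 2.226 m³/s
w_6 = (9.4 − 6.2)/2 = 1.6 m; q_6 = 0.46 × 0.51 × 1.6 = 0.3754 m³/s
Stations 1, 7 contribute zero (depth or velocity is 0).
Q = Σ qᵢ = 5.736 m³/s

5.74 m³/s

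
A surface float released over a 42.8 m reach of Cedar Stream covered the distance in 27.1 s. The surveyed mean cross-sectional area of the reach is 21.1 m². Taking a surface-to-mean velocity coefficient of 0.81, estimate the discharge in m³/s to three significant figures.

v_surface = L / t̄ = 42.8 / 27.1 = 1.579 m/s
v_mean = 0.81 × 1.579 = 1.279 m/s
Q = A × v_mean = 21.1 × 1.279 = 26.99 m³/s

27.0 m³/s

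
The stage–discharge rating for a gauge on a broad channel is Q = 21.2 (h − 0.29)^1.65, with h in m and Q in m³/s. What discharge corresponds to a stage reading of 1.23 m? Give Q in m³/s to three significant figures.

19.1 m³/s

Q = 21.2 × (1.23 − 0.29)^1.65 = 21.2 × 0.94^1.65 = 19.14 m³/s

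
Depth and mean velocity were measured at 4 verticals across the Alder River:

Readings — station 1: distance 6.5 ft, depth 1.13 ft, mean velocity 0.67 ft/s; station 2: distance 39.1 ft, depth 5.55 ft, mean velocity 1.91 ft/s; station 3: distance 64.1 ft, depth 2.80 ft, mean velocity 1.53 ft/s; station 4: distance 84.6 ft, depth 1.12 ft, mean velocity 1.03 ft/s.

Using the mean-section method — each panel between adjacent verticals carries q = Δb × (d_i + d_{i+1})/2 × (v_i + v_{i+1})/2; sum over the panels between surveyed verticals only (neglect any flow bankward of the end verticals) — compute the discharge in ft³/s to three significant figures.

Panel 1-2: Δb = 32.6 ft, d̄ = (1.13+5.55)/2 = 3.34, v̄ = (0.67+1.91)/2 = 1.29 → q = 32.6×3.34×1.29 = 140.5 ft³/s
Panel 2-3: Δb = 25 ft, d̄ = (5.55+2.80)/2 = 4.175, v̄ = (1.91+1.53)/2 = 1.72 → q = 25×4.175×1.72 = 179.5 ft³/s
Panel 3-4: Δb = 20.5 ft, d̄ = (2.80+1.12)/2 = 1.96, v̄ = (1.53+1.03)/2 = 1.28 → q = 20.5×1.96×1.28 = 51.43 ft³/s
Q = Σ q = 371.4 ft³/s

371 ft³/s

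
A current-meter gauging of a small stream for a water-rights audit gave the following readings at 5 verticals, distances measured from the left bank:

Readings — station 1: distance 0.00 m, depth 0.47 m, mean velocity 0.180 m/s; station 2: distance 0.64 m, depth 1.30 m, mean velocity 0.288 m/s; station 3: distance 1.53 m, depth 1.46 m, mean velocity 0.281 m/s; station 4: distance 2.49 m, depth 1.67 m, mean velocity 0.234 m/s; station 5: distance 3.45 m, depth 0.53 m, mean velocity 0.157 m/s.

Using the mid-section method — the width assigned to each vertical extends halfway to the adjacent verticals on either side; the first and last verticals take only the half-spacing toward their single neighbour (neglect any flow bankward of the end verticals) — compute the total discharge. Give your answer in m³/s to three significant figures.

w_1 = (0.64 − 0.00)/2 = 0.32 m; q_1 = 0.180 × 0.47 × 0.32 = 0.02707 m³/s
w_2 = (1.53 − 0.00)/2 = 0.765 m; q_2 = 0.288 × 1.30 × 0.765 = 0.2864 m³/s
w_3 = (2.49 − 0.64)/2 = 0.925 m; q_3 = 0.281 × 1.46 × 0.925 = 0.3795 m³/s
w_4 = (3.45 − 1.53)/2 = 0.96 m; q_4 = 0.234 × 1.67 × 0.96 = 0.3751 m³/s
w_5 = (3.45 − 2.49)/2 = 0.48 m; q_5 = 0.157 × 0.53 × 0.48 = 0.03994 m³/s
Q = Σ qᵢ = 1.108 m³/s

1.11 m³/s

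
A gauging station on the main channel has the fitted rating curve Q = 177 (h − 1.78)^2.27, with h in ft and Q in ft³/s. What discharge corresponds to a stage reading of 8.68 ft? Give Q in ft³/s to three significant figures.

14200 ft³/s

Q = 177 × (8.68 − 1.78)^2.27 = 177 × 6.9^2.27 = 14200 ft³/s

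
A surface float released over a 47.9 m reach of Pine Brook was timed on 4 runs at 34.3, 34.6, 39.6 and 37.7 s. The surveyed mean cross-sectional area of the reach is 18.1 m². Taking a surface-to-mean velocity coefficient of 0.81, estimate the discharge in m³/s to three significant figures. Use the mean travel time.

19.2 m³/s

t̄ = (34.3 + 34.6 + 39.6 + 37.7) / 4 = 36.55 s
v_surface = L / t̄ = 47.9 / 36.55 = 1.311 m/s
v_mean = 0.81 × 1.311 = 1.062 m/s
Q = A × v_mean = 18.1 × 1.062 = 19.21 m³/s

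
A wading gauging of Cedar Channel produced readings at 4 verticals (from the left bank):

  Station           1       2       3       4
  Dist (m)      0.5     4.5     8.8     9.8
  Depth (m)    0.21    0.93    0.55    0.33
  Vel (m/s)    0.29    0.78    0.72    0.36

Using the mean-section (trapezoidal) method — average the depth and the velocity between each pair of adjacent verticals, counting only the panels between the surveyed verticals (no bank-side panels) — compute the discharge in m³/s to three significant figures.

Panel 1-2: Δb = 4 m, d̄ = (0.21+0.93)/2 = 0.57, v̄ = (0.29+0.78)/2 = 0.535 → q = 4×0.57×0.535 = 1.220 m³/s
Panel 2-3: Δb = 4.3 m, d̄ = (0.93+0.55)/2 = 0.74, v̄ = (0.78+0.72)/2 = 0.75 → q = 4.3×0.74×0.75 = 2.387 m³/s
Panel 3-4: Δb = 1 m, d̄ = (0.55+0.33)/2 = 0.44, v̄ = (0.72+0.36)/2 = 0.54 → q = 1×0.44×0.54 = 0.2376 m³/s
Q = Σ q = 3.844 m³/s

3.84 m³/s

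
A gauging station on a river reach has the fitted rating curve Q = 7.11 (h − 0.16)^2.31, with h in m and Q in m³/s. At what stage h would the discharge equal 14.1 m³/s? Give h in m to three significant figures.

1.51 m

h − h₀ = (Q/C)^(1/b) = (14.1/7.11)^(1/2.31) = 1.345 m
h = 0.16 + 1.345 = 1.505 m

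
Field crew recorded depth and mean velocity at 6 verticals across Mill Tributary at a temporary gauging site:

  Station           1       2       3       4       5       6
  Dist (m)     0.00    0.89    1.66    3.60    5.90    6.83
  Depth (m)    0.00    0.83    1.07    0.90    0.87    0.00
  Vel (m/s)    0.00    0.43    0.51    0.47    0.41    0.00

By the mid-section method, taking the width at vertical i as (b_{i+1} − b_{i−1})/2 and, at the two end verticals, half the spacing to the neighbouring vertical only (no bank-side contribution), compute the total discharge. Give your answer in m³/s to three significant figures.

2.51 m³/s

w_2 = (1.66 − 0.00)/2 = 0.83 m; q_2 = 0.43 × 0.83 × 0.83 = 0.2962 m³/s
w_3 = (3.60 − 0.89)/2 = 1.355 m; q_3 = 0.51 × 1.07 × 1.355 = 0.7394 m³/s
w_4 = (5.90 − 1.66)/2 = 2.12 m; q_4 = 0.47 × 0.90 × 2.12 = 0.8968 m³/s
w_5 = (6.83 − 3.60)/2 = 1.615 m; q_5 = 0.41 × 0.87 × 1.615 = 0.5761 m³/s
Stations 1, 6 contribute zero (depth or velocity is 0).
Q = Σ qᵢ = 2.508 m³/s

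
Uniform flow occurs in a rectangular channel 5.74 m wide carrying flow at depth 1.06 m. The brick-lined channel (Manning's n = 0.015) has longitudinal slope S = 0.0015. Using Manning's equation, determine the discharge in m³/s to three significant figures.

13.2 m³/s

A = b·y = 5.74 × 1.06 = 6.084 m²
P = b + 2y = 5.74 + 2×1.06 = 7.860 m
R = A/P = 6.084/7.860 = 0.7741 m
Q = (1/n)·A·R^(2/3)·S^(1/2) = (1/0.015) × 6.084 × 0.7741^(2/3) × 0.0015^(1/2) = 13.24 m³/s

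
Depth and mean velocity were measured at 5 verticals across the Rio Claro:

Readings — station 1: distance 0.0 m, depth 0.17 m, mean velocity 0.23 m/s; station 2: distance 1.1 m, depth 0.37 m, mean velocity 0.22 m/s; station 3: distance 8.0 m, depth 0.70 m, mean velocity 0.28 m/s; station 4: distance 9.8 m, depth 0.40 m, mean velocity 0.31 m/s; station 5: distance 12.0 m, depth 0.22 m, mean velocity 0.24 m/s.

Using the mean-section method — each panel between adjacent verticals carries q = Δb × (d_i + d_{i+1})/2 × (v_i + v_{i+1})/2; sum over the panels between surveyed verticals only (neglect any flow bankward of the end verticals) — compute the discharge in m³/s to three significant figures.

Panel 1-2: Δb = 1.1 m, d̄ = (0.17+0.37)/2 = 0.27, v̄ = (0.23+0.22)/2 = 0.225 → q = 1.1×0.27×0.225 = 0.06683 m³/s
Panel 2-3: Δb = 6.9 m, d̄ = (0.37+0.70)/2 = 0.535, v̄ = (0.22+0.28)/2 = 0.25 → q = 6.9×0.535×0.25 = 0.9229 m³/s
Panel 3-4: Δb = 1.8 m, d̄ = (0.70+0.40)/2 = 0.55, v̄ = (0.28+0.31)/2 = 0.295 → q = 1.8×0.55×0.295 = 0.2921 m³/s
Panel 4-5: Δb = 2.2 m, d̄ = (0.40+0.22)/2 = 0.31, v̄ = (0.31+0.24)/2 = 0.275 → q = 2.2×0.31×0.275 = 0.1876 m³/s
Q = Σ q = 1.469 m³/s

1.47 m³/s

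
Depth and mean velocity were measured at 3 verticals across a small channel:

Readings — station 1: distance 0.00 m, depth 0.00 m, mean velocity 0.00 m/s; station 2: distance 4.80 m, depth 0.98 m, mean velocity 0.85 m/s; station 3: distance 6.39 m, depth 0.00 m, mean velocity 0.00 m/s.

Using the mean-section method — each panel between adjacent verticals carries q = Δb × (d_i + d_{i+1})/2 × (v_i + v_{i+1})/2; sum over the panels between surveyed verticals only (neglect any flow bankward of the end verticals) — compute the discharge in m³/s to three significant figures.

1.33 m³/s

Panel 1-2: Δb = 4.8 m, d̄ = (0.00+0.98)/2 = 0.49, v̄ = (0.00+0.85)/2 = 0.425 → q = 4.8×0.49×0.425 = 0.9996 m³/s
Panel 2-3: Δb = 1.59 m, d̄ = (0.98+0.00)/2 = 0.49, v̄ = (0.85+0.00)/2 = 0.425 → q = 1.59×0.49×0.425 = 0.3311 m³/s
Q = Σ q = 1.331 m³/s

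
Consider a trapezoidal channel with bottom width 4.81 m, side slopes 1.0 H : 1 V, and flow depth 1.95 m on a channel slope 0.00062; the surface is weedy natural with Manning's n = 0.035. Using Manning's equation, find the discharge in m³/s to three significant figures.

A = (b + z·y)·y = (4.81 + 1.0×1.95)×1.95 = 13.18 m²
P = b + 2y√(1+z²) = 4.81 + 2×1.95×√(1+1.0²) = 10.33 m
R = A/P = 13.18/10.33 = 1.277 m
Q = (1/n)·A·R^(2/3)·S^(1/2) = (1/0.035) × 13.18 × 1.277^(2/3) × 0.00062^(1/2) = 11.04 m³/s

11.0 m³/s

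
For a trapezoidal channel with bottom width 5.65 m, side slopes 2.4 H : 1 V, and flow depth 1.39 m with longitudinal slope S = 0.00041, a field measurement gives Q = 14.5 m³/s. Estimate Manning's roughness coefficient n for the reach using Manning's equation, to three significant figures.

0.0171

A = (b + z·y)·y = (5.65 + 2.4×1.39)×1.39 = 12.49 m²
P = b + 2y√(1+z²) = 5.65 + 2×1.39×√(1+2.4²) = 12.88 m
R = A/P = 12.49/12.88 = 0.9699 m
n = (1/Q)·A·R^(2/3)·S^(1/2) = (1/14.5) × 12.49 × 0.9798 × 0.02025 = 0.01709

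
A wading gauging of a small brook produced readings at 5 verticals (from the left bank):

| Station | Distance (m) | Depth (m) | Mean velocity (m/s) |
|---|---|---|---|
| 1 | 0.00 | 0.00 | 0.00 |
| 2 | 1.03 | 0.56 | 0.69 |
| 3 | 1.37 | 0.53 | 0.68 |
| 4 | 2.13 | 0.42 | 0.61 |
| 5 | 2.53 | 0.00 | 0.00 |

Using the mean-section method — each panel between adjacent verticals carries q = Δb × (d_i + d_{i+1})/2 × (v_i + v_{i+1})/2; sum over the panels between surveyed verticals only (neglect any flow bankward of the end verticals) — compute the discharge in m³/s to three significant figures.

0.485 m³/s

Panel 1-2: Δb = 1.03 m, d̄ = (0.00+0.56)/2 = 0.28, v̄ = (0.00+0.69)/2 = 0.345 → q = 1.03×0.28×0.345 = 0.09950 m³/s
Panel 2-3: Δb = 0.34 m, d̄ = (0.56+0.53)/2 = 0.545, v̄ = (0.69+0.68)/2 = 0.685 → q = 0.34×0.545×0.685 = 0.1269 m³/s
Panel 3-4: Δb = 0.76 m, d̄ = (0.53+0.42)/2 = 0.475, v̄ = (0.68+0.61)/2 = 0.645 → q = 0.76×0.475×0.645 = 0.2328 m³/s
Panel 4-5: Δb = 0.4 m, d̄ = (0.42+0.00)/2 = 0.21, v̄ = (0.61+0.00)/2 = 0.305 → q = 0.4×0.21×0.305 = 0.02562 m³/s
Q = Σ q = 0.4849 m³/s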